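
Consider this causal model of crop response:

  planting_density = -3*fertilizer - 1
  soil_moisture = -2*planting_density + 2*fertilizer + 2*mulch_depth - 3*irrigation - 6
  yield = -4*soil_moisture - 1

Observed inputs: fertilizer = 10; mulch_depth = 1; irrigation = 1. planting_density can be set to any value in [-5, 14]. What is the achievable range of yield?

-93 to 59

Intervening on planting_density fixes its value directly, overriding its dependence on fertilizer.
Substituting into the soil_moisture equation gives soil_moisture = -2*planting_density + 13.
Substituting into the yield equation gives yield = 8*planting_density - 53.
Linear in planting_density, so extremes are at the endpoints: planting_density = -5 gives yield = -93; planting_density = 14 gives yield = 59.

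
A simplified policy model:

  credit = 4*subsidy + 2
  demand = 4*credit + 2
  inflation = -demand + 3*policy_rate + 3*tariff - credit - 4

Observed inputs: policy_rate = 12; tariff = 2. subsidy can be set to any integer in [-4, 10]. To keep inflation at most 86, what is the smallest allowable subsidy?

Substituting into the demand equation gives demand = 16*subsidy + 10.
Substituting into the inflation equation gives inflation = -20*subsidy + 26.
Require -20*subsidy + 26 ≤ 86, so subsidy ≥ -3.
The smallest integer in [-4, 10] satisfying this is -3.

subsidy = -3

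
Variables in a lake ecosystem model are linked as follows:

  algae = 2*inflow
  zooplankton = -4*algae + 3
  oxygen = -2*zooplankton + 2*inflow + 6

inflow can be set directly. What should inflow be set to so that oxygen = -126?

Substituting into the zooplankton equation gives zooplankton = -8*inflow + 3.
oxygen becomes 18*inflow.
Solve 18*inflow = -126: inflow = -126 / 18 = -7.

inflow = -7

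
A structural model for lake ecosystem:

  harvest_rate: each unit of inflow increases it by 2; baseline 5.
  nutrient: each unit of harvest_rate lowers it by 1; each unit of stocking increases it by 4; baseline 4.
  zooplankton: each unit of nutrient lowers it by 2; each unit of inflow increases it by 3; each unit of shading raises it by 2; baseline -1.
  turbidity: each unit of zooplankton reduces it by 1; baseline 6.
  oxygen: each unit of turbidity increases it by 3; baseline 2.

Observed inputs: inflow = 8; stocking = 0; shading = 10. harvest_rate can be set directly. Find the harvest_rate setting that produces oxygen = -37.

Intervening on harvest_rate fixes its value directly, overriding its dependence on inflow.
Substituting into the nutrient equation gives nutrient = -harvest_rate + 4.
So zooplankton = 2*harvest_rate + 35.
Substituting into the turbidity equation gives turbidity = -2*harvest_rate - 29.
So oxygen = -6*harvest_rate - 85.
Solve -6*harvest_rate - 85 = -37: harvest_rate = (-37 + 85) / -6 = -8.

harvest_rate = -8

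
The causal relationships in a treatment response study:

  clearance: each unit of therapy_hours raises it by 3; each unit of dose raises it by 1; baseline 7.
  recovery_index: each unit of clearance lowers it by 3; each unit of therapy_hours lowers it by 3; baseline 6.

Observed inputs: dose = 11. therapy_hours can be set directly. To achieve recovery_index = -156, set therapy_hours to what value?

Substituting into the clearance equation gives clearance = 3*therapy_hours + 18.
Substituting into the recovery_index equation gives recovery_index = -12*therapy_hours - 48.
Solve -12*therapy_hours - 48 = -156: therapy_hours = (-156 + 48) / -12 = 9.

therapy_hours = 9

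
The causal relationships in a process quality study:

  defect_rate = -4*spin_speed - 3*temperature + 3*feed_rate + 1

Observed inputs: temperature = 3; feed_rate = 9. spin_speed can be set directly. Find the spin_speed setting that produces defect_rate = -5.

spin_speed = 6

Substituting into the defect_rate equation gives defect_rate = -4*spin_speed + 19.
Solve -4*spin_speed + 19 = -5: spin_speed = (-5 - 19) / -4 = 6.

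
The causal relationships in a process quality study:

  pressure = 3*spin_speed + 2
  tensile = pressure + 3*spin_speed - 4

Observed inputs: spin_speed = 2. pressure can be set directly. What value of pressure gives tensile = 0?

Intervening on pressure fixes its value directly, overriding its dependence on spin_speed.
Substituting into the tensile equation gives tensile = pressure + 2.
Solve pressure + 2 = 0: pressure = (0 - 2) / 1 = -2.

pressure = -2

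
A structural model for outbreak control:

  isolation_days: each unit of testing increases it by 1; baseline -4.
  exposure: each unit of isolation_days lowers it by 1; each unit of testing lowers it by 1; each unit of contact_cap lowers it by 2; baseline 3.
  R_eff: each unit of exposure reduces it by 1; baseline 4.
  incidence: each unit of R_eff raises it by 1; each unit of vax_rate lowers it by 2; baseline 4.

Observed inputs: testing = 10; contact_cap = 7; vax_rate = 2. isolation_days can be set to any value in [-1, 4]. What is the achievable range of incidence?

24 to 29

Intervening on isolation_days fixes its value directly, overriding its dependence on testing.
Substituting into the exposure equation gives exposure = -isolation_days - 21.
Substituting into the R_eff equation gives R_eff = isolation_days + 25.
Substituting into the incidence equation gives incidence = isolation_days + 25.
Linear in isolation_days, so extremes are at the endpoints: isolation_days = -1 gives incidence = 24; isolation_days = 4 gives incidence = 29.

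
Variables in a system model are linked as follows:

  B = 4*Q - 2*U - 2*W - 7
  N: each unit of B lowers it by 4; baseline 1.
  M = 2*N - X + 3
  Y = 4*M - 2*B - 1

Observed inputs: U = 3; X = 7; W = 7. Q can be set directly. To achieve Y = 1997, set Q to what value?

Q = -8

Substituting into the B equation gives B = 4*Q - 27.
This gives N = -16*Q + 109.
Substituting into the M equation gives M = -32*Q + 214.
This gives Y = -136*Q + 909.
Solve -136*Q + 909 = 1997: Q = (1997 - 909) / -136 = -8.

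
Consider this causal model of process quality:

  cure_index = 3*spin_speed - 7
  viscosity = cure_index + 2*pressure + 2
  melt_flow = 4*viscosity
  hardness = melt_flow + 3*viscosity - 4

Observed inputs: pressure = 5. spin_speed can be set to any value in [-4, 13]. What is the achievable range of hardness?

Substituting into the viscosity equation gives viscosity = 3*spin_speed + 5.
Substituting into the melt_flow equation gives melt_flow = 12*spin_speed + 20.
hardness becomes 21*spin_speed + 31.
Linear in spin_speed, so extremes are at the endpoints: spin_speed = -4 gives hardness = -53; spin_speed = 13 gives hardness = 304.

-53 to 304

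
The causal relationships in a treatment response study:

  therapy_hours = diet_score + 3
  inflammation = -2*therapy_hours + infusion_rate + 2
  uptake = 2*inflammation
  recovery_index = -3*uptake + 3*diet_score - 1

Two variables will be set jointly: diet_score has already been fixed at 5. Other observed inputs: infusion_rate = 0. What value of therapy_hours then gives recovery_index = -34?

With diet_score held at 5:
Intervening on therapy_hours fixes its value directly, overriding its dependence on diet_score.
Substituting into the inflammation equation gives inflammation = -2*therapy_hours + 2.
Substituting into the uptake equation gives uptake = -4*therapy_hours + 4.
Substituting into the recovery_index equation gives recovery_index = 12*therapy_hours + 2.
Solve 12*therapy_hours + 2 = -34: therapy_hours = (-34 - 2) / 12 = -3.

therapy_hours = -3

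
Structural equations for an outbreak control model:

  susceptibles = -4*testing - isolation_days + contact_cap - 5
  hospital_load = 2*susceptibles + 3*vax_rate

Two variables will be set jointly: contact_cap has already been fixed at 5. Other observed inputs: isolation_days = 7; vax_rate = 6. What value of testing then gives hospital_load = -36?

testing = 5

With contact_cap held at 5:
Substituting into the susceptibles equation gives susceptibles = -4*testing - 7.
hospital_load becomes -8*testing + 4.
Solve -8*testing + 4 = -36: testing = (-36 - 4) / -8 = 5.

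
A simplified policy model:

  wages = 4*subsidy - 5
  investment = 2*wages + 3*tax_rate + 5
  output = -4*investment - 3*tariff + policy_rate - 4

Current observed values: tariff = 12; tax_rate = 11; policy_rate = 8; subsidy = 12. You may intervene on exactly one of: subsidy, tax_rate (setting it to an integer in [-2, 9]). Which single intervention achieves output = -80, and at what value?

Intervening on subsidy: with other inputs at their observed values, output = -32*subsidy - 144. Solving for -80 gives subsidy = -2, within [-2, 9].
Intervening on tax_rate: output = -12*tax_rate - 396. Reaching -80 requires tax_rate = -79/3, not an integer.

set subsidy = -2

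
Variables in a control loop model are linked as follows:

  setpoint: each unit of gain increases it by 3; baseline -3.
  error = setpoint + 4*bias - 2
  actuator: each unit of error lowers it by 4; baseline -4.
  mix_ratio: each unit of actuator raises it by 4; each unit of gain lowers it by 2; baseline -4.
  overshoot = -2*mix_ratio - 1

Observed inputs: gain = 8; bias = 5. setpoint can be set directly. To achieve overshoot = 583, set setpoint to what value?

Intervening on setpoint fixes its value directly, overriding its dependence on gain.
Substituting into the error equation gives error = setpoint + 18.
Substituting into the actuator equation gives actuator = -4*setpoint - 76.
So mix_ratio = -16*setpoint - 324.
Substituting into the overshoot equation gives overshoot = 32*setpoint + 647.
Solve 32*setpoint + 647 = 583: setpoint = (583 - 647) / 32 = -2.

setpoint = -2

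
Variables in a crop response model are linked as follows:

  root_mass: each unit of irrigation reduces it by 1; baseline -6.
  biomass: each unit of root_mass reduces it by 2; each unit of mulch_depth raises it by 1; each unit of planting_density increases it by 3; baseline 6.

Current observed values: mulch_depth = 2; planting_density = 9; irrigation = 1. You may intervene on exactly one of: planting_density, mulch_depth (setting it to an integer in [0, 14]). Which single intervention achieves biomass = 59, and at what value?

Intervening on planting_density: biomass = 3*planting_density + 22. Reaching 59 requires planting_density = 37/3, not an integer.
Intervening on mulch_depth: with other inputs at their observed values, biomass = mulch_depth + 47. Solving for 59 gives mulch_depth = 12, within [0, 14].

set mulch_depth = 12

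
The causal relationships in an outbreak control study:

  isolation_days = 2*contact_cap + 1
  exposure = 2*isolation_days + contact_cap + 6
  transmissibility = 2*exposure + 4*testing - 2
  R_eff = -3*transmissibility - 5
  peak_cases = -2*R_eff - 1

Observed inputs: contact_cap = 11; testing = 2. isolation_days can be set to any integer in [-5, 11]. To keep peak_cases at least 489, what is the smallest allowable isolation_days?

isolation_days = 10

Intervening on isolation_days fixes its value directly, overriding its dependence on contact_cap.
Substituting into the exposure equation gives exposure = 2*isolation_days + 17.
Substituting into the transmissibility equation gives transmissibility = 4*isolation_days + 40.
So R_eff = -12*isolation_days - 125.
This gives peak_cases = 24*isolation_days + 249.
Require 24*isolation_days + 249 ≥ 489, so isolation_days ≥ 10.
The smallest integer in [-5, 11] satisfying this is 10.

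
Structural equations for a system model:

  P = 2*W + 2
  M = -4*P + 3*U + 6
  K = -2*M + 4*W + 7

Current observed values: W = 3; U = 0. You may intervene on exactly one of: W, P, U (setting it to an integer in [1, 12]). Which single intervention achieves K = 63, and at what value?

Intervening on W: K = 20*W + 11. Reaching 63 requires W = 13/5, not an integer.
Intervening on P: with other inputs at their observed values, K = 8*P + 7. Solving for 63 gives P = 7, within [1, 12].
Intervening on U: K = -6*U + 71. Reaching 63 requires U = 4/3, not an integer.

set P = 7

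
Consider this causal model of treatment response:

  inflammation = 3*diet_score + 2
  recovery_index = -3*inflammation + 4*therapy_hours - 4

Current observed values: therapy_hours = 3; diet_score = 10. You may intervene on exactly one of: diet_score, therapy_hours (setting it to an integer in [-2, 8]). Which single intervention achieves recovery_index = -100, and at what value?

Intervening on diet_score: recovery_index = -9*diet_score + 2. Reaching -100 requires diet_score = 34/3, not an integer.
Intervening on therapy_hours: with other inputs at their observed values, recovery_index = 4*therapy_hours - 100. Solving for -100 gives therapy_hours = 0, within [-2, 8].

set therapy_hours = 0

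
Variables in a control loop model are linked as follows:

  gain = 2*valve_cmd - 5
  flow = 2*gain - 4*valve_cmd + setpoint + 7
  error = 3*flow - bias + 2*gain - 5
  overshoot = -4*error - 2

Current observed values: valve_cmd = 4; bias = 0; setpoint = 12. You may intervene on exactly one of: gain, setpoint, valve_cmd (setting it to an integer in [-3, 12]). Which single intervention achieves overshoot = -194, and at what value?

Intervening on gain: overshoot = -32*gain - 18. Reaching -194 requires gain = 11/2, not an integer.
Intervening on setpoint: overshoot = -12*setpoint + 30. Reaching -194 requires setpoint = 56/3, not an integer.
Intervening on valve_cmd: with other inputs at their observed values, overshoot = -16*valve_cmd - 50. Solving for -194 gives valve_cmd = 9, within [-3, 12].

set valve_cmd = 9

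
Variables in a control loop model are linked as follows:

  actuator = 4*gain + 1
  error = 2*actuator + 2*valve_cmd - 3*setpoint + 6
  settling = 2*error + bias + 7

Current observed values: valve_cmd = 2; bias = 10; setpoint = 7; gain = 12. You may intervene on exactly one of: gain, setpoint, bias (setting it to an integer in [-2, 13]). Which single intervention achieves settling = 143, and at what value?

Intervening on gain: with other inputs at their observed values, settling = 16*gain - 1. Solving for 143 gives gain = 9, within [-2, 13].
Intervening on setpoint: settling = -6*setpoint + 233. Reaching 143 requires setpoint = 15, outside [-2, 13].
Intervening on bias: settling = bias + 181. Reaching 143 requires bias = -38, outside [-2, 13].

set gain = 9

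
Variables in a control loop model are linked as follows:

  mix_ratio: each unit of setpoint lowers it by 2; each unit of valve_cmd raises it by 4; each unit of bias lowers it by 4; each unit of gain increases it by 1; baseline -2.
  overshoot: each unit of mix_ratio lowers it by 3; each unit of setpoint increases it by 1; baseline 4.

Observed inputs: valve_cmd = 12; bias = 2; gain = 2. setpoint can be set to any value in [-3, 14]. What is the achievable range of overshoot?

Substituting into the mix_ratio equation gives mix_ratio = -2*setpoint + 40.
Substituting into the overshoot equation gives overshoot = 7*setpoint - 116.
Linear in setpoint, so extremes are at the endpoints: setpoint = -3 gives overshoot = -137; setpoint = 14 gives overshoot = -18.

-137 to -18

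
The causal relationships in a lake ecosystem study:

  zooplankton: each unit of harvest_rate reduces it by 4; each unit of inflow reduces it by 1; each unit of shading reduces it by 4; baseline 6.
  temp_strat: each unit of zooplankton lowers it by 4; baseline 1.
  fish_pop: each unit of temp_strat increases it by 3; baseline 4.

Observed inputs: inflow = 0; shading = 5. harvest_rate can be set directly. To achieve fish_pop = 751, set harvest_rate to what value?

harvest_rate = 12

Substituting into the zooplankton equation gives zooplankton = -4*harvest_rate - 14.
Substituting into the temp_strat equation gives temp_strat = 16*harvest_rate + 57.
Substituting into the fish_pop equation gives fish_pop = 48*harvest_rate + 175.
Solve 48*harvest_rate + 175 = 751: harvest_rate = (751 - 175) / 48 = 12.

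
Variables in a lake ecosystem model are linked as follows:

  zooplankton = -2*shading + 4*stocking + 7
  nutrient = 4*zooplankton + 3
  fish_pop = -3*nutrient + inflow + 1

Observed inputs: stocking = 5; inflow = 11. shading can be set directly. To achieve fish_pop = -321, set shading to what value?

Substituting into the zooplankton equation gives zooplankton = -2*shading + 27.
This gives nutrient = -8*shading + 111.
fish_pop becomes 24*shading - 321.
Solve 24*shading - 321 = -321: shading = (-321 + 321) / 24 = 0.

shading = 0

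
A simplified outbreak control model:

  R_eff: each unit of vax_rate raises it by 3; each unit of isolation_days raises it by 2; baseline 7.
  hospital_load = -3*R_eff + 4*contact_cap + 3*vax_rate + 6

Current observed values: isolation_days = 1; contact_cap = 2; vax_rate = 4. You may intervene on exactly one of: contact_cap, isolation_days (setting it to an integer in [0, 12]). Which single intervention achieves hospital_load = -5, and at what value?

set contact_cap = 10

Intervening on contact_cap: with other inputs at their observed values, hospital_load = 4*contact_cap - 45. Solving for -5 gives contact_cap = 10, within [0, 12].
Intervening on isolation_days: hospital_load = -6*isolation_days - 31. Reaching -5 requires isolation_days = -13/3, not an integer.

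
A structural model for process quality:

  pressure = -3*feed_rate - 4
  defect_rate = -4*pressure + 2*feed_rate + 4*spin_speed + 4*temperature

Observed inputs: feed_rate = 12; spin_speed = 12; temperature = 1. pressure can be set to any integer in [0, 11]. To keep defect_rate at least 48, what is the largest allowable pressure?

Intervening on pressure fixes its value directly, overriding its dependence on feed_rate.
Substituting into the defect_rate equation gives defect_rate = -4*pressure + 76.
Require -4*pressure + 76 ≥ 48, so pressure ≤ 7.
The largest integer in [0, 11] satisfying this is 7.

pressure = 7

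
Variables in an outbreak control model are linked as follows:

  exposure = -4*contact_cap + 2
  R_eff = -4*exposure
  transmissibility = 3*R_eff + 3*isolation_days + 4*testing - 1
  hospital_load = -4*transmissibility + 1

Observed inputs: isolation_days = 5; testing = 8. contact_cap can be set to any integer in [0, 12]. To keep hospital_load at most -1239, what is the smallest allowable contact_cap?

Substituting into the R_eff equation gives R_eff = 16*contact_cap - 8.
Substituting into the transmissibility equation gives transmissibility = 48*contact_cap + 22.
So hospital_load = -192*contact_cap - 87.
Require -192*contact_cap - 87 ≤ -1239, so contact_cap ≥ 6.
The smallest integer in [0, 12] satisfying this is 6.

contact_cap = 6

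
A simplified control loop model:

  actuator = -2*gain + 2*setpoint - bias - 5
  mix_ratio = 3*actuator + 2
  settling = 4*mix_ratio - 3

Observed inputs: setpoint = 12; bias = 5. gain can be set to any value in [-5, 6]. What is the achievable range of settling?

29 to 293

Substituting into the actuator equation gives actuator = -2*gain + 14.
So mix_ratio = -6*gain + 44.
This gives settling = -24*gain + 173.
Linear in gain, so extremes are at the endpoints: gain = -5 gives settling = 293; gain = 6 gives settling = 29.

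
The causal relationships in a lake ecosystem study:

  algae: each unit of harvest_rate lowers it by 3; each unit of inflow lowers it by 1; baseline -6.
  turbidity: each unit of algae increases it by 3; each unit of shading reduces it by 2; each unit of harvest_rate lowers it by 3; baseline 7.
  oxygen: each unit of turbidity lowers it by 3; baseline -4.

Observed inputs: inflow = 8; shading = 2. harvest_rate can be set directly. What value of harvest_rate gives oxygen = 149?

Substituting into the algae equation gives algae = -3*harvest_rate - 14.
This gives turbidity = -12*harvest_rate - 39.
Substituting into the oxygen equation gives oxygen = 36*harvest_rate + 113.
Solve 36*harvest_rate + 113 = 149: harvest_rate = (149 - 113) / 36 = 1.

harvest_rate = 1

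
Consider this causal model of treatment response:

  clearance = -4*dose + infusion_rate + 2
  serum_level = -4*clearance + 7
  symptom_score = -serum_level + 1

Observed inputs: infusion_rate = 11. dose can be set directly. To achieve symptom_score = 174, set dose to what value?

dose = -8

Substituting into the clearance equation gives clearance = -4*dose + 13.
So serum_level = 16*dose - 45.
This gives symptom_score = -16*dose + 46.
Solve -16*dose + 46 = 174: dose = (174 - 46) / -16 = -8.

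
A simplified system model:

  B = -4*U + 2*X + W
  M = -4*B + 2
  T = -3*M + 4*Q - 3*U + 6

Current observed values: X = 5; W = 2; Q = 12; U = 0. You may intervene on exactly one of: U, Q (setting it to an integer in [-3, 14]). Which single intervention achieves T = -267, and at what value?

Intervening on U: with other inputs at their observed values, T = -51*U + 192. Solving for -267 gives U = 9, within [-3, 14].
Intervening on Q: T = 4*Q + 144. Reaching -267 requires Q = -411/4, not an integer.

set U = 9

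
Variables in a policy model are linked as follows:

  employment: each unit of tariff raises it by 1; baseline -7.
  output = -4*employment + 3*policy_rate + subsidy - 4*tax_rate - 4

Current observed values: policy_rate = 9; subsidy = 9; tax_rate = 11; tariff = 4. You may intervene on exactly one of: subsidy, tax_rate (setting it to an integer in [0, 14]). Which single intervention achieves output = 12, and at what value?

Intervening on subsidy: output = subsidy - 9. Reaching 12 requires subsidy = 21, outside [0, 14].
Intervening on tax_rate: with other inputs at their observed values, output = -4*tax_rate + 44. Solving for 12 gives tax_rate = 8, within [0, 14].

set tax_rate = 8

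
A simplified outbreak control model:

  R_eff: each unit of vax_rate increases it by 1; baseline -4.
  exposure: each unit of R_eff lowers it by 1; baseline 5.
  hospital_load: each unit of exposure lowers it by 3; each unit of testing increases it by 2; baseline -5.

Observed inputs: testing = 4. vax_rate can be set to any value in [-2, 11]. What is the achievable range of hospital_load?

Substituting into the exposure equation gives exposure = -vax_rate + 9.
This gives hospital_load = 3*vax_rate - 24.
Linear in vax_rate, so extremes are at the endpoints: vax_rate = -2 gives hospital_load = -30; vax_rate = 11 gives hospital_load = 9.

-30 to 9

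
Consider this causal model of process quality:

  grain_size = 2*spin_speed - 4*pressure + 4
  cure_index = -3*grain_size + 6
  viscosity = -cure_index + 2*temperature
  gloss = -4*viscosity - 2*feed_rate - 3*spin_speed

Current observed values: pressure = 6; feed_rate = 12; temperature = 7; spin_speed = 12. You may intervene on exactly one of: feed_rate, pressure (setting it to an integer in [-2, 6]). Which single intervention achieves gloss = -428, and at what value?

Intervening on feed_rate: gloss = -2*feed_rate - 116. Reaching -428 requires feed_rate = 156, outside [-2, 6].
Intervening on pressure: with other inputs at their observed values, gloss = 48*pressure - 428. Solving for -428 gives pressure = 0, within [-2, 6].

set pressure = 0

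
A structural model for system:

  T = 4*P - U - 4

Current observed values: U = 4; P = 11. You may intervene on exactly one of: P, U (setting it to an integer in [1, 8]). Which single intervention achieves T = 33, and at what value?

set U = 7

Intervening on P: T = 4*P - 8. Reaching 33 requires P = 41/4, not an integer.
Intervening on U: with other inputs at their observed values, T = -U + 40. Solving for 33 gives U = 7, within [1, 8].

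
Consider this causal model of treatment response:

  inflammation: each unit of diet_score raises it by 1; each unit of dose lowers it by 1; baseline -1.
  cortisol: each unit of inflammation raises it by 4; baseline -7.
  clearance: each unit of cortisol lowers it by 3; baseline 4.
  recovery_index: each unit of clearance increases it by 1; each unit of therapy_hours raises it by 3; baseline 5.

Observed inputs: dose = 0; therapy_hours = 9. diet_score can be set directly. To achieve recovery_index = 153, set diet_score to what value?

Substituting into the inflammation equation gives inflammation = diet_score - 1.
Substituting into the cortisol equation gives cortisol = 4*diet_score - 11.
Substituting into the clearance equation gives clearance = -12*diet_score + 37.
Substituting into the recovery_index equation gives recovery_index = -12*diet_score + 69.
Solve -12*diet_score + 69 = 153: diet_score = (153 - 69) / -12 = -7.

diet_score = -7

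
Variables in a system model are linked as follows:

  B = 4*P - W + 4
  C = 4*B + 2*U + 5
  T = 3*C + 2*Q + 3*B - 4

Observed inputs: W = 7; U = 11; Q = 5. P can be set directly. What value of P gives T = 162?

P = 2

Substituting into the B equation gives B = 4*P - 3.
Substituting into the C equation gives C = 16*P + 15.
So T = 60*P + 42.
Solve 60*P + 42 = 162: P = (162 - 42) / 60 = 2.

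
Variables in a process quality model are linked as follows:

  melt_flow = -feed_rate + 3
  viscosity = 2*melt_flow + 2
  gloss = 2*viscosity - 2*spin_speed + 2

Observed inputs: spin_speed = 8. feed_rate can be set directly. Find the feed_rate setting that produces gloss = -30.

feed_rate = 8

Substituting into the viscosity equation gives viscosity = -2*feed_rate + 8.
So gloss = -4*feed_rate + 2.
Solve -4*feed_rate + 2 = -30: feed_rate = (-30 - 2) / -4 = 8.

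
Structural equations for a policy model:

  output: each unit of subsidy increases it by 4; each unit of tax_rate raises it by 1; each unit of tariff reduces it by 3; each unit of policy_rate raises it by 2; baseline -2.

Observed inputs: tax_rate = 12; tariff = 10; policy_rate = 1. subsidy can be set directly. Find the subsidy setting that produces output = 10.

Substituting into the output equation gives output = 4*subsidy - 18.
Solve 4*subsidy - 18 = 10: subsidy = (10 + 18) / 4 = 7.

subsidy = 7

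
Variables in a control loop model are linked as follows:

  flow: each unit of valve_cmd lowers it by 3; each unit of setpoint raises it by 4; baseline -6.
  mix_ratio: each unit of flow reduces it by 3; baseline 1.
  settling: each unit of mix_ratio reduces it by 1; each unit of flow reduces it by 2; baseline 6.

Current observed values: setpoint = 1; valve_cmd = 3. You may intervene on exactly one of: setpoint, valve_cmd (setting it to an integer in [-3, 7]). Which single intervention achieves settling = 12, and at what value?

set valve_cmd = -3

Intervening on setpoint: settling = 4*setpoint - 10. Reaching 12 requires setpoint = 11/2, not an integer.
Intervening on valve_cmd: with other inputs at their observed values, settling = -3*valve_cmd + 3. Solving for 12 gives valve_cmd = -3, within [-3, 7].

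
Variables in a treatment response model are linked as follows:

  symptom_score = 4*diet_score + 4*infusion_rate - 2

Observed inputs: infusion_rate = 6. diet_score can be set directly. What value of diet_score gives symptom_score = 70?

Substituting into the symptom_score equation gives symptom_score = 4*diet_score + 22.
Solve 4*diet_score + 22 = 70: diet_score = (70 - 22) / 4 = 12.

diet_score = 12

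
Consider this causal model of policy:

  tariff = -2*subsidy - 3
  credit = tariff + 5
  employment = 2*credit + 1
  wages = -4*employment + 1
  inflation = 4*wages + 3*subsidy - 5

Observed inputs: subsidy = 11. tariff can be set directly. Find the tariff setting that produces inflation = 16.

Intervening on tariff fixes its value directly, overriding its dependence on subsidy.
Substituting into the employment equation gives employment = 2*tariff + 11.
Substituting into the wages equation gives wages = -8*tariff - 43.
This gives inflation = -32*tariff - 144.
Solve -32*tariff - 144 = 16: tariff = (16 + 144) / -32 = -5.

tariff = -5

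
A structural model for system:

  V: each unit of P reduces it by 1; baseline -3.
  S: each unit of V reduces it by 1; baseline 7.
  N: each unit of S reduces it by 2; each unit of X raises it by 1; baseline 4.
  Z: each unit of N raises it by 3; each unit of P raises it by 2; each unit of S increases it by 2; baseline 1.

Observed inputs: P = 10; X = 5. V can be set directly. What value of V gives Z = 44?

V = 6

Intervening on V fixes its value directly, overriding its dependence on P.
Substituting into the N equation gives N = 2*V - 5.
So Z = 4*V + 20.
Solve 4*V + 20 = 44: V = (44 - 20) / 4 = 6.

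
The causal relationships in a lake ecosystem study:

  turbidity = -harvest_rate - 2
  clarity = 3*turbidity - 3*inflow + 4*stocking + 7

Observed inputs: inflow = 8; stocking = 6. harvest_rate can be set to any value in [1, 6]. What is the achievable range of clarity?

-17 to -2

Substituting into the clarity equation gives clarity = -3*harvest_rate + 1.
Linear in harvest_rate, so extremes are at the endpoints: harvest_rate = 1 gives clarity = -2; harvest_rate = 6 gives clarity = -17.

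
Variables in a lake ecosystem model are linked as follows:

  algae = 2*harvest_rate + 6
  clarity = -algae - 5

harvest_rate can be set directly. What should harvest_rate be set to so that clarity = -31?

harvest_rate = 10

Substituting into the clarity equation gives clarity = -2*harvest_rate - 11.
Solve -2*harvest_rate - 11 = -31: harvest_rate = (-31 + 11) / -2 = 10.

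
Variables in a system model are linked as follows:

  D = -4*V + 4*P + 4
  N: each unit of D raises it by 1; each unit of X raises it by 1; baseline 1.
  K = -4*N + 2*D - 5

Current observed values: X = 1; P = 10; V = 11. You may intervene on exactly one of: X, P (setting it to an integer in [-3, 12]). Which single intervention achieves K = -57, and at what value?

set X = 12

Intervening on X: with other inputs at their observed values, K = -4*X - 9. Solving for -57 gives X = 12, within [-3, 12].
Intervening on P: K = -8*P + 67. Reaching -57 requires P = 31/2, not an integer.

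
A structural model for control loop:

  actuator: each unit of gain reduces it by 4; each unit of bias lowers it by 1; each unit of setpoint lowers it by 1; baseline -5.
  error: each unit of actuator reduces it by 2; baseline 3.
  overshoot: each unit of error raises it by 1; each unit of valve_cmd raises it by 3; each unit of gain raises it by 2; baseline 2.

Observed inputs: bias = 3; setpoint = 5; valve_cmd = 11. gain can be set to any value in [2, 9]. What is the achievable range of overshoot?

84 to 154

Substituting into the actuator equation gives actuator = -4*gain - 13.
Substituting into the error equation gives error = 8*gain + 29.
Substituting into the overshoot equation gives overshoot = 10*gain + 64.
Linear in gain, so extremes are at the endpoints: gain = 2 gives overshoot = 84; gain = 9 gives overshoot = 154.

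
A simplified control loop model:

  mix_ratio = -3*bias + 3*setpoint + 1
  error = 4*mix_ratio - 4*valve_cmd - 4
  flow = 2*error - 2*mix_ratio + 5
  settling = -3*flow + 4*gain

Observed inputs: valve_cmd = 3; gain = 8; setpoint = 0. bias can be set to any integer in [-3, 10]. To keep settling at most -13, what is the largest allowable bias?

bias = -2

Substituting into the mix_ratio equation gives mix_ratio = -3*bias + 1.
Substituting into the error equation gives error = -12*bias - 12.
Substituting into the flow equation gives flow = -18*bias - 21.
Substituting into the settling equation gives settling = 54*bias + 95.
Require 54*bias + 95 ≤ -13, so bias ≤ -2.
The largest integer in [-3, 10] satisfying this is -2.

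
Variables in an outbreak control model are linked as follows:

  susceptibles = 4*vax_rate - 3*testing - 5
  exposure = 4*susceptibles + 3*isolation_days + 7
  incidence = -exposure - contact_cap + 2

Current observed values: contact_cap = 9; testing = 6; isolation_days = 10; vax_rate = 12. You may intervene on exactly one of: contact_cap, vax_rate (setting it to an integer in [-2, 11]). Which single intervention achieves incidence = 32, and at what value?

Intervening on contact_cap: incidence = -contact_cap - 135. Reaching 32 requires contact_cap = -167, outside [-2, 11].
Intervening on vax_rate: with other inputs at their observed values, incidence = -16*vax_rate + 48. Solving for 32 gives vax_rate = 1, within [-2, 11].

set vax_rate = 1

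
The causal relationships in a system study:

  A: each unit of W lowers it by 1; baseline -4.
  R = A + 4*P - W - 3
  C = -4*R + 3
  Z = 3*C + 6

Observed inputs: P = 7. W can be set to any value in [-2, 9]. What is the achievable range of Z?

Substituting into the R equation gives R = -2*W + 21.
C becomes 8*W - 81.
So Z = 24*W - 237.
Linear in W, so extremes are at the endpoints: W = -2 gives Z = -285; W = 9 gives Z = -21.

-285 to -21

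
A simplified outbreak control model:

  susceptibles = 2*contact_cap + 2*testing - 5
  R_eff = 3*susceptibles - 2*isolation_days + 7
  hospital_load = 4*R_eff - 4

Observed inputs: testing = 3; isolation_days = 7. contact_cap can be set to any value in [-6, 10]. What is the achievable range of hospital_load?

-164 to 220

Substituting into the susceptibles equation gives susceptibles = 2*contact_cap + 1.
So R_eff = 6*contact_cap - 4.
Substituting into the hospital_load equation gives hospital_load = 24*contact_cap - 20.
Linear in contact_cap, so extremes are at the endpoints: contact_cap = -6 gives hospital_load = -164; contact_cap = 10 gives hospital_load = 220.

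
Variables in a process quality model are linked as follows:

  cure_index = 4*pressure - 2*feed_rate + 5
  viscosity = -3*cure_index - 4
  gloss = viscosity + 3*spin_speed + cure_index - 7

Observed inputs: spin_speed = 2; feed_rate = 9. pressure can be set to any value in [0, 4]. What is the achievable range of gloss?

Substituting into the cure_index equation gives cure_index = 4*pressure - 13.
So viscosity = -12*pressure + 35.
gloss becomes -8*pressure + 21.
Linear in pressure, so extremes are at the endpoints: pressure = 0 gives gloss = 21; pressure = 4 gives gloss = -11.

-11 to 21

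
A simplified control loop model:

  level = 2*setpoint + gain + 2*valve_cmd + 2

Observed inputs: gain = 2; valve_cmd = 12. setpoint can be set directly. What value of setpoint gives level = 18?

setpoint = -5

Substituting into the level equation gives level = 2*setpoint + 28.
Solve 2*setpoint + 28 = 18: setpoint = (18 - 28) / 2 = -5.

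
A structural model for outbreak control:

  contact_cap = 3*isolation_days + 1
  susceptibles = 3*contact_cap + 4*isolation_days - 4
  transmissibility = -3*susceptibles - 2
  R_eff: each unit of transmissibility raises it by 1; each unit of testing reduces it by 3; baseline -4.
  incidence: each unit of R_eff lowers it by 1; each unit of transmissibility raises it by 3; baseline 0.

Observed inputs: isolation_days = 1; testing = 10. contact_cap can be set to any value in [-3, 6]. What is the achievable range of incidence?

-78 to 84

Intervening on contact_cap fixes its value directly, overriding its dependence on isolation_days.
Substituting into the susceptibles equation gives susceptibles = 3*contact_cap.
Substituting into the transmissibility equation gives transmissibility = -9*contact_cap - 2.
So R_eff = -9*contact_cap - 36.
So incidence = -18*contact_cap + 30.
Linear in contact_cap, so extremes are at the endpoints: contact_cap = -3 gives incidence = 84; contact_cap = 6 gives incidence = -78.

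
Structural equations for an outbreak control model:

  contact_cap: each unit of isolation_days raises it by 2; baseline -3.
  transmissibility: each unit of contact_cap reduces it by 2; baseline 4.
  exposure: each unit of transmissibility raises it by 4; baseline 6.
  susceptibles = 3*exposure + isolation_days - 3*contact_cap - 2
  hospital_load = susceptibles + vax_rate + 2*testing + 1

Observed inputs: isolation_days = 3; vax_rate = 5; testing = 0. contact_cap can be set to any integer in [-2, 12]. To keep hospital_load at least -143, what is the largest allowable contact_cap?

Intervening on contact_cap fixes its value directly, overriding its dependence on isolation_days.
Substituting into the exposure equation gives exposure = -8*contact_cap + 22.
This gives susceptibles = -27*contact_cap + 67.
Substituting into the hospital_load equation gives hospital_load = -27*contact_cap + 73.
Require -27*contact_cap + 73 ≥ -143, so contact_cap ≤ 8.
The largest integer in [-2, 12] satisfying this is 8.

contact_cap = 8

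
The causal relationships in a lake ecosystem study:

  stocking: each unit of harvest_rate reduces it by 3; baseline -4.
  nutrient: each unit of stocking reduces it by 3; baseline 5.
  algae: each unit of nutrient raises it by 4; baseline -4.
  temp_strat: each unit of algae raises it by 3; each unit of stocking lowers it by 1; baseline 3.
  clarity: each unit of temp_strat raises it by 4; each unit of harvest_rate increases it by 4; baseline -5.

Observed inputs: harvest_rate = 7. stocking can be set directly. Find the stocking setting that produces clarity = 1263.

stocking = -7

Intervening on stocking fixes its value directly, overriding its dependence on harvest_rate.
Substituting into the algae equation gives algae = -12*stocking + 16.
Substituting into the temp_strat equation gives temp_strat = -37*stocking + 51.
So clarity = -148*stocking + 227.
Solve -148*stocking + 227 = 1263: stocking = (1263 - 227) / -148 = -7.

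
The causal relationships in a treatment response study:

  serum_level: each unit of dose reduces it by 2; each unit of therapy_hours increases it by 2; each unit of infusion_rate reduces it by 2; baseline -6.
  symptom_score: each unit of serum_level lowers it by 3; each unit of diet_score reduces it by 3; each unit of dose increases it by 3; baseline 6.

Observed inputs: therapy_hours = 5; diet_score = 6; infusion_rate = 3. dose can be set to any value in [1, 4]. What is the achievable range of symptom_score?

3 to 30

Substituting into the serum_level equation gives serum_level = -2*dose - 2.
Substituting into the symptom_score equation gives symptom_score = 9*dose - 6.
Linear in dose, so extremes are at the endpoints: dose = 1 gives symptom_score = 3; dose = 4 gives symptom_score = 30.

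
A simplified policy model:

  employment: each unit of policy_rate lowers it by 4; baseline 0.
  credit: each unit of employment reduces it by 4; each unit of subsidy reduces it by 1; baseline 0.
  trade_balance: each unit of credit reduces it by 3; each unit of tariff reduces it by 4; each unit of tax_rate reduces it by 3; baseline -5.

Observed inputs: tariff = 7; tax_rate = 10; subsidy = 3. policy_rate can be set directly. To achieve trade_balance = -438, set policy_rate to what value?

policy_rate = 8

Substituting into the credit equation gives credit = 16*policy_rate - 3.
Substituting into the trade_balance equation gives trade_balance = -48*policy_rate - 54.
Solve -48*policy_rate - 54 = -438: policy_rate = (-438 + 54) / -48 = 8.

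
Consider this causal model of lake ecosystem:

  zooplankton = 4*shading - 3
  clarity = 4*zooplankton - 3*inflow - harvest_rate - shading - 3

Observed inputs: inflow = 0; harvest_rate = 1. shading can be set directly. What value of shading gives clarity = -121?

shading = -7

Substituting into the clarity equation gives clarity = 15*shading - 16.
Solve 15*shading - 16 = -121: shading = (-121 + 16) / 15 = -7.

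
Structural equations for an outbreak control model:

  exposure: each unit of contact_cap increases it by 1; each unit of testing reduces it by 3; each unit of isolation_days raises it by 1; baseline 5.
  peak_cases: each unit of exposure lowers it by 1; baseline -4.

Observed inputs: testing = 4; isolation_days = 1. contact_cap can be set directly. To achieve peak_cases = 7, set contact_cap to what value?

Substituting into the exposure equation gives exposure = contact_cap - 6.
Substituting into the peak_cases equation gives peak_cases = -contact_cap + 2.
Solve -contact_cap + 2 = 7: contact_cap = (7 - 2) / -1 = -5.

contact_cap = -5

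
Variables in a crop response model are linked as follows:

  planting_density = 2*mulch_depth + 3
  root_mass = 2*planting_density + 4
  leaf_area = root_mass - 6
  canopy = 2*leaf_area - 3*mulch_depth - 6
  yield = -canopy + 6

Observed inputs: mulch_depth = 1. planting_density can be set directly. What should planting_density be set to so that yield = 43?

planting_density = -6

Intervening on planting_density fixes its value directly, overriding its dependence on mulch_depth.
Substituting into the leaf_area equation gives leaf_area = 2*planting_density - 2.
This gives canopy = 4*planting_density - 13.
Substituting into the yield equation gives yield = -4*planting_density + 19.
Solve -4*planting_density + 19 = 43: planting_density = (43 - 19) / -4 = -6.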